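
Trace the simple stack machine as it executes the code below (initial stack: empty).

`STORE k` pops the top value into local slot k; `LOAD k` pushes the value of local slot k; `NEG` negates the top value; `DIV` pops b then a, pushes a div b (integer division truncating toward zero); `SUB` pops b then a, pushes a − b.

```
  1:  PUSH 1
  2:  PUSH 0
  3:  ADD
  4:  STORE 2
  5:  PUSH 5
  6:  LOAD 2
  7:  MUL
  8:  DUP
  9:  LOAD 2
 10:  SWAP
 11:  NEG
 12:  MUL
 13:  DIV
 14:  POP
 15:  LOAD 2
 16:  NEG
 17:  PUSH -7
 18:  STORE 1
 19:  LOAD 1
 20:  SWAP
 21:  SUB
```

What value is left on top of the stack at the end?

PUSH 1  -> 1
PUSH 0  -> 1 0
ADD     -> 1
STORE 2 -> (empty)
PUSH 5  -> 5
LOAD 2  -> 5 1
MUL     -> 5
DUP     -> 5 5
LOAD 2  -> 5 5 1
SWAP    -> 5 1 5
NEG     -> 5 1 -5
MUL     -> 5 -5
DIV     -> -1
POP     -> (empty)
LOAD 2  -> 1
NEG     -> -1
PUSH -7 -> -1 -7
STORE 1 -> -1
LOAD 1  -> -1 -7
SWAP    -> -7 -1
SUB     -> -6

-6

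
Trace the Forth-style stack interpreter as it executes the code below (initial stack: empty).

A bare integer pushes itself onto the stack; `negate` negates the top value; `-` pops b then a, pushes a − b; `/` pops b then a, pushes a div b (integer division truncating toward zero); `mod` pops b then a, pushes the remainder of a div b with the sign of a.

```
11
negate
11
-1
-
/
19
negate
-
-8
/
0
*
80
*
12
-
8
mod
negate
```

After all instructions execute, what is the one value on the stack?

4

11      11
negate  -11
11      -11 11
-1      -11 11 -1
-       -11 12
/       0
19      0 19
negate  0 -19
-       19
-8      19 -8
/       -2
0       -2 0
*       0
80      0 80
*       0
12      0 12
-       -12
8       -12 8
mod     -4
negate  4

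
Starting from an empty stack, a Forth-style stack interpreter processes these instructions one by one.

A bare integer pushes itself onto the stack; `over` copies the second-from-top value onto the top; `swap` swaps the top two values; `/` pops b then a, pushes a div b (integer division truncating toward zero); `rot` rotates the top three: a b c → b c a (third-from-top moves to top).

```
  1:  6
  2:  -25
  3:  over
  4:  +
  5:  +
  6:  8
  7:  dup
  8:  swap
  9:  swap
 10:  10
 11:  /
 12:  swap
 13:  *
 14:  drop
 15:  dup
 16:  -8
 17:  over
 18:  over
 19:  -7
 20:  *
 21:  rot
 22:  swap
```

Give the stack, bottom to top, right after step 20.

6    : 6
-25  : 6 -25
over : 6 -25 6
+    : 6 -19
+    : -13
8    : -13 8
dup  : -13 8 8
swap : -13 8 8
swap : -13 8 8
10   : -13 8 8 10
/    : -13 8 0
swap : -13 0 8
*    : -13 0
drop : -13
dup  : -13 -13
-8   : -13 -13 -8
over : -13 -13 -8 -13
over : -13 -13 -8 -13 -8
-7   : -13 -13 -8 -13 -8 -7
*    : -13 -13 -8 -13 56

[-13, -13, -8, -13, 56]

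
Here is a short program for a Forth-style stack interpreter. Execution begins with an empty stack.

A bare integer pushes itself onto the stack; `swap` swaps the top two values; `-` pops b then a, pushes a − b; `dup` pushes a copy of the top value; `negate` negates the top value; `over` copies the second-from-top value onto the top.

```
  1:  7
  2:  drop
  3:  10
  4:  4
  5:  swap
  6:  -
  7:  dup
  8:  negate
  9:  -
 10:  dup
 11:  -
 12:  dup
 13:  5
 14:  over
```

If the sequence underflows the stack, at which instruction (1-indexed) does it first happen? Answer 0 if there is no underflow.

7      : 7
drop   : (empty)
10     : 10
4      : 10 4
swap   : 4 10
-      : -6
dup    : -6 -6
negate : -6 6
-      : -12
dup    : -12 -12
-      : 0
dup    : 0 0
5      : 0 0 5
over   : 0 0 5 0

0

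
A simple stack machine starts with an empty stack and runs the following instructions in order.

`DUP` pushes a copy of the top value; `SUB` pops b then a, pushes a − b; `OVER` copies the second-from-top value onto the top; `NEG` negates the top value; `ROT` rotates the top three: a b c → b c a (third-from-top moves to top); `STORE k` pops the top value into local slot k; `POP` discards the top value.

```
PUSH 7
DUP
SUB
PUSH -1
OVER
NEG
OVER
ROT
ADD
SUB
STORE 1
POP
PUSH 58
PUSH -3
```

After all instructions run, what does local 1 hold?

PUSH 7  → 7
DUP     → 7 7
SUB     → 0
PUSH -1 → 0 -1
OVER    → 0 -1 0
NEG     → 0 -1 0
OVER    → 0 -1 0 -1
ROT     → 0 0 -1 -1
ADD     → 0 0 -2
SUB     → 0 2
STORE 1 → 0
POP     → (empty)
PUSH 58 → 58
PUSH -3 → 58 -3

2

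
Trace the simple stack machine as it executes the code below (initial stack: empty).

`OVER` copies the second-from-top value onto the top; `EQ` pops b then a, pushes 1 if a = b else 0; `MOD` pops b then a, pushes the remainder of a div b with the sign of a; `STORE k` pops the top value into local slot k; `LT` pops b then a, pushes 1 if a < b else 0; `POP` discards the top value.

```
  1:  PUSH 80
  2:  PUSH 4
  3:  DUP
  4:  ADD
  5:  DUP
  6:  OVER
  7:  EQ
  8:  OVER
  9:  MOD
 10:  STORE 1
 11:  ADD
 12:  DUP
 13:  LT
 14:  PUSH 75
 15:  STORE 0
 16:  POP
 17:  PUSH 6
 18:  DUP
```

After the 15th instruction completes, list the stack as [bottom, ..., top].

[0]

PUSH 80 -> 80
PUSH 4  -> 80 4
DUP     -> 80 4 4
ADD     -> 80 8
DUP     -> 80 8 8
OVER    -> 80 8 8 8
EQ      -> 80 8 1
OVER    -> 80 8 1 8
MOD     -> 80 8 1
STORE 1 -> 80 8
ADD     -> 88
DUP     -> 88 88
LT      -> 0
PUSH 75 -> 0 75
STORE 0 -> 0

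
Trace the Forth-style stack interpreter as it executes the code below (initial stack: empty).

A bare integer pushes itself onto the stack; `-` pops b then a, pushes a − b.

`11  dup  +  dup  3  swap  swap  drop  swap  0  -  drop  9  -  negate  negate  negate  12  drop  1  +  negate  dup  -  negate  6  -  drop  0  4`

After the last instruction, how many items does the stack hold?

2

11     -> 11
dup    -> 11 11
+      -> 22
dup    -> 22 22
3      -> 22 22 3
swap   -> 22 3 22
swap   -> 22 22 3
drop   -> 22 22
swap   -> 22 22
0      -> 22 22 0
-      -> 22 22
drop   -> 22
9      -> 22 9
-      -> 13
negate -> -13
negate -> 13
negate -> -13
12     -> -13 12
drop   -> -13
1      -> -13 1
+      -> -12
negate -> 12
dup    -> 12 12
-      -> 0
negate -> 0
6      -> 0 6
-      -> -6
drop   -> (empty)
0      -> 0
4      -> 0 4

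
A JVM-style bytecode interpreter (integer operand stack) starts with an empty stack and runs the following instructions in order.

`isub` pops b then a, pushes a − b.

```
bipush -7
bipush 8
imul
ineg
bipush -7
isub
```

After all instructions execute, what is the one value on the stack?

63

bipush -7  [-7]
bipush 8   [-7, 8]
imul       [-56]
ineg       [56]
bipush -7  [56, -7]
isub       [63]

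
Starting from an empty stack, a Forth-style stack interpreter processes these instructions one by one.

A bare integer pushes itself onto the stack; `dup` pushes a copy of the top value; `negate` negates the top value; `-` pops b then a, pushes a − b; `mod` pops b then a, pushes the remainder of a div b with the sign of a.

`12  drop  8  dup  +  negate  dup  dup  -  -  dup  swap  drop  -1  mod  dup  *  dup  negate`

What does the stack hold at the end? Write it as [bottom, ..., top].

[0, 0]

12     → [12]
drop   → []
8      → [8]
dup    → [8, 8]
+      → [16]
negate → [-16]
dup    → [-16, -16]
dup    → [-16, -16, -16]
-      → [-16, 0]
-      → [-16]
dup    → [-16, -16]
swap   → [-16, -16]
drop   → [-16]
-1     → [-16, -1]
mod    → [0]
dup    → [0, 0]
*      → [0]
dup    → [0, 0]
negate → [0, 0]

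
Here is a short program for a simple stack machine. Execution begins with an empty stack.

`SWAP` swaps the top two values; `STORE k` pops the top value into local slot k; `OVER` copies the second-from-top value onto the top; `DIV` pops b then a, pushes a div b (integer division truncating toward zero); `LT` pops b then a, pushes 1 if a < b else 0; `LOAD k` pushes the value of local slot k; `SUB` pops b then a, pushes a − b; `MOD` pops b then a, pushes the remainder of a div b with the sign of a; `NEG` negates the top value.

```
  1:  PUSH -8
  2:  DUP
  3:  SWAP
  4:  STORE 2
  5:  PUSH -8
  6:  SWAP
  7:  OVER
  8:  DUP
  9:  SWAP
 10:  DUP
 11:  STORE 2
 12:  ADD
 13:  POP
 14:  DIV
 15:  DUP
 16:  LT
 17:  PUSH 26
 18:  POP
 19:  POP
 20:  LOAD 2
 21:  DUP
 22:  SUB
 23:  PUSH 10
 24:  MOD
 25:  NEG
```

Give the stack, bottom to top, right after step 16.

PUSH -8 → [-8]
DUP     → [-8, -8]
SWAP    → [-8, -8]
STORE 2 → [-8]
PUSH -8 → [-8, -8]
SWAP    → [-8, -8]
OVER    → [-8, -8, -8]
DUP     → [-8, -8, -8, -8]
SWAP    → [-8, -8, -8, -8]
DUP     → [-8, -8, -8, -8, -8]
STORE 2 → [-8, -8, -8, -8]
ADD     → [-8, -8, -16]
POP     → [-8, -8]
DIV     → [1]
DUP     → [1, 1]
LT      → [0]

[0]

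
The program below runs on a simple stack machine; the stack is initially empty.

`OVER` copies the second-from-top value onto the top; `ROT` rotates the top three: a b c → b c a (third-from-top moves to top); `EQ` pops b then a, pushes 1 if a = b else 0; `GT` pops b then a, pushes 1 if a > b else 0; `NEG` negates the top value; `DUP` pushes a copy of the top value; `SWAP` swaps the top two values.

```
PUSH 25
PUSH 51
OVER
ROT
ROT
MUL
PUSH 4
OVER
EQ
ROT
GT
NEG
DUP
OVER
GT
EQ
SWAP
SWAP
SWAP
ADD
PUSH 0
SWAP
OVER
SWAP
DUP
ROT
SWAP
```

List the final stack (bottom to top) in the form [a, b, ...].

PUSH 25  [25]
PUSH 51  [25, 51]
OVER     [25, 51, 25]
ROT      [51, 25, 25]
ROT      [25, 25, 51]
MUL      [25, 1275]
PUSH 4   [25, 1275, 4]
OVER     [25, 1275, 4, 1275]
EQ       [25, 1275, 0]
ROT      [1275, 0, 25]
GT       [1275, 0]
NEG      [1275, 0]
DUP      [1275, 0, 0]
OVER     [1275, 0, 0, 0]
GT       [1275, 0, 0]
EQ       [1275, 1]
SWAP     [1, 1275]
SWAP     [1275, 1]
SWAP     [1, 1275]
ADD      [1276]
PUSH 0   [1276, 0]
SWAP     [0, 1276]
OVER     [0, 1276, 0]
SWAP     [0, 0, 1276]
DUP      [0, 0, 1276, 1276]
ROT      [0, 1276, 1276, 0]
SWAP     [0, 1276, 0, 1276]

[0, 1276, 0, 1276]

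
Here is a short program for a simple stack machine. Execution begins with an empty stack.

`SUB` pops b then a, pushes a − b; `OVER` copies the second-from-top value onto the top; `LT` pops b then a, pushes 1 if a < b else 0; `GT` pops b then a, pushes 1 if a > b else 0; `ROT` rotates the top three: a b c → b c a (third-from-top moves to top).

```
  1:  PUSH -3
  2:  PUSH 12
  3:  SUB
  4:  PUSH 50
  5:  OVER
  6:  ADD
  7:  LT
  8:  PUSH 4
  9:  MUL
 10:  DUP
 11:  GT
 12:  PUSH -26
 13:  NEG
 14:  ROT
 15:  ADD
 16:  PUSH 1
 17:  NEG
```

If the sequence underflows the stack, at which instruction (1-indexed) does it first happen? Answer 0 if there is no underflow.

14

PUSH -3  : [-3]
PUSH 12  : [-3, 12]
SUB      : [-15]
PUSH 50  : [-15, 50]
OVER     : [-15, 50, -15]
ADD      : [-15, 35]
LT       : [1]
PUSH 4   : [1, 4]
MUL      : [4]
DUP      : [4, 4]
GT       : [0]
PUSH -26 : [0, -26]
NEG      : [0, 26]
ROT  — needs 3 operands, stack has 2 → underflow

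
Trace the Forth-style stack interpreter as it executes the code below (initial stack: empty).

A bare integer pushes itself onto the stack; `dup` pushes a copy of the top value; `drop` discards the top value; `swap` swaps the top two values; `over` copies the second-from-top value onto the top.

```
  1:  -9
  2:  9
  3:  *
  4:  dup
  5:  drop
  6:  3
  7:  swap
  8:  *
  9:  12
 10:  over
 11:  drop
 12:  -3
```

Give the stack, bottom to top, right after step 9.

-9    [-9]
9     [-9, 9]
*     [-81]
dup   [-81, -81]
drop  [-81]
3     [-81, 3]
swap  [3, -81]
*     [-243]
12    [-243, 12]

[-243, 12]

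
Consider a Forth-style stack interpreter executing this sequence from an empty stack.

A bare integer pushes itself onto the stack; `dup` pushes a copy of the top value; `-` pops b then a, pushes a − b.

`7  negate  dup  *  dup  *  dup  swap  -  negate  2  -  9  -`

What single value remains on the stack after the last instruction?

-11

7       7
negate  -7
dup     -7 -7
*       49
dup     49 49
*       2401
dup     2401 2401
swap    2401 2401
-       0
negate  0
2       0 2
-       -2
9       -2 9
-       -11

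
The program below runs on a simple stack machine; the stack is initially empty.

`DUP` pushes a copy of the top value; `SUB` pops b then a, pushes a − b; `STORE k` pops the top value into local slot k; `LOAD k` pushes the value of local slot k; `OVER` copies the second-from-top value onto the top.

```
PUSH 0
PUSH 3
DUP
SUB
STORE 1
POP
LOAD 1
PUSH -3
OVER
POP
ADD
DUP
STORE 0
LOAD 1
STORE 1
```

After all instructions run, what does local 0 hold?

-3

PUSH 0  : [0]
PUSH 3  : [0, 3]
DUP     : [0, 3, 3]
SUB     : [0, 0]
STORE 1 : [0]
POP     : []
LOAD 1  : [0]
PUSH -3 : [0, -3]
OVER    : [0, -3, 0]
POP     : [0, -3]
ADD     : [-3]
DUP     : [-3, -3]
STORE 0 : [-3]
LOAD 1  : [-3, 0]
STORE 1 : [-3]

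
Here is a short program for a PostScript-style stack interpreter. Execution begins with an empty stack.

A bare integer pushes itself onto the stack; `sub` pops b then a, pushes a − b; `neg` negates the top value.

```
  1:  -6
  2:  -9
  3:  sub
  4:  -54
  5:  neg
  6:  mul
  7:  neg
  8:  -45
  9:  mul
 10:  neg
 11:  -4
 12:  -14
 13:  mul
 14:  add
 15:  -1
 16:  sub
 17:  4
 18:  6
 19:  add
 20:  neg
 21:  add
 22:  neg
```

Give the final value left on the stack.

-6  -> [-6]
-9  -> [-6, -9]
sub -> [3]
-54 -> [3, -54]
neg -> [3, 54]
mul -> [162]
neg -> [-162]
-45 -> [-162, -45]
mul -> [7290]
neg -> [-7290]
-4  -> [-7290, -4]
-14 -> [-7290, -4, -14]
mul -> [-7290, 56]
add -> [-7234]
-1  -> [-7234, -1]
sub -> [-7233]
4   -> [-7233, 4]
6   -> [-7233, 4, 6]
add -> [-7233, 10]
neg -> [-7233, -10]
add -> [-7243]
neg -> [7243]

7243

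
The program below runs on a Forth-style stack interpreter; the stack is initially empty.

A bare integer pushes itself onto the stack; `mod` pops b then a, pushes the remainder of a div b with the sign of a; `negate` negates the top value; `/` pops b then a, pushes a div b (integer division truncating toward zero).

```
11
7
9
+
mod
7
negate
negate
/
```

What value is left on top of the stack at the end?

1

11     : 11
7      : 11 7
9      : 11 7 9
+      : 11 16
mod    : 11
7      : 11 7
negate : 11 -7
negate : 11 7
/      : 1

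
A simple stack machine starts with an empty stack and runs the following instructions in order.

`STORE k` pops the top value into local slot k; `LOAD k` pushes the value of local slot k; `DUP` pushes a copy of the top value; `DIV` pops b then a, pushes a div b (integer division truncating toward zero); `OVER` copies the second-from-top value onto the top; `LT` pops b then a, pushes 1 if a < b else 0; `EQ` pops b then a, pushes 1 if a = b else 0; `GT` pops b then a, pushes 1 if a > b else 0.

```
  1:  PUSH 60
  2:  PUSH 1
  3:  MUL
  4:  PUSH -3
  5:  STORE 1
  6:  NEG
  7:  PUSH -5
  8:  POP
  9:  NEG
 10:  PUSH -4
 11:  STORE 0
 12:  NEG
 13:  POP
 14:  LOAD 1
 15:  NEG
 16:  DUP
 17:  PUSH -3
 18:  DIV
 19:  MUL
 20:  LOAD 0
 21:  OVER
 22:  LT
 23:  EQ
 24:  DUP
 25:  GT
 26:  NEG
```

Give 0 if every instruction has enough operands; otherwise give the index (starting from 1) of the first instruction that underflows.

0

PUSH 60 -> 60
PUSH 1  -> 60 1
MUL     -> 60
PUSH -3 -> 60 -3
STORE 1 -> 60
NEG     -> -60
PUSH -5 -> -60 -5
POP     -> -60
NEG     -> 60
PUSH -4 -> 60 -4
STORE 0 -> 60
NEG     -> -60
POP     -> (empty)
LOAD 1  -> -3
NEG     -> 3
DUP     -> 3 3
PUSH -3 -> 3 3 -3
DIV     -> 3 -1
MUL     -> -3
LOAD 0  -> -3 -4
OVER    -> -3 -4 -3
LT      -> -3 1
EQ      -> 0
DUP     -> 0 0
GT      -> 0
NEG     -> 0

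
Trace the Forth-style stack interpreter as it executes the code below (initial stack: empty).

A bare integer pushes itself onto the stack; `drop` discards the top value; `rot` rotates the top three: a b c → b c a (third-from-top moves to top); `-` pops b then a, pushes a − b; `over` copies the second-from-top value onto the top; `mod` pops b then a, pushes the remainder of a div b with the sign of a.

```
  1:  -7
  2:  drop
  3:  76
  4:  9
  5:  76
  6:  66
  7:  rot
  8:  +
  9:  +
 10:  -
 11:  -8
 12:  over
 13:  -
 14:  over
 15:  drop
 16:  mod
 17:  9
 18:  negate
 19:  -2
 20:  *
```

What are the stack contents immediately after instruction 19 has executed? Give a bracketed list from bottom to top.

-7      -7
drop    (empty)
76      76
9       76 9
76      76 9 76
66      76 9 76 66
rot     76 76 66 9
+       76 76 75
+       76 151
-       -75
-8      -75 -8
over    -75 -8 -75
-       -75 67
over    -75 67 -75
drop    -75 67
mod     -8
9       -8 9
negate  -8 -9
-2      -8 -9 -2

[-8, -9, -2]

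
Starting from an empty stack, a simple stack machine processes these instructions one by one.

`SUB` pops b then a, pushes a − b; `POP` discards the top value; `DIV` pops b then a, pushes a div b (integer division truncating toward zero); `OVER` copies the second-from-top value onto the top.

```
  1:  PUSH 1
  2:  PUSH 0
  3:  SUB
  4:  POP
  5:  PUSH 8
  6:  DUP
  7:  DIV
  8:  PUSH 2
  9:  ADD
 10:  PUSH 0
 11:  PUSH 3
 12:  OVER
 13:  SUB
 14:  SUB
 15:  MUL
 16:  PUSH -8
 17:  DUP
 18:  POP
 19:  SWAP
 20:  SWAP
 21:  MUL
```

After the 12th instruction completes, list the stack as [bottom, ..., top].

PUSH 1  1
PUSH 0  1 0
SUB     1
POP     (empty)
PUSH 8  8
DUP     8 8
DIV     1
PUSH 2  1 2
ADD     3
PUSH 0  3 0
PUSH 3  3 0 3
OVER    3 0 3 0

[3, 0, 3, 0]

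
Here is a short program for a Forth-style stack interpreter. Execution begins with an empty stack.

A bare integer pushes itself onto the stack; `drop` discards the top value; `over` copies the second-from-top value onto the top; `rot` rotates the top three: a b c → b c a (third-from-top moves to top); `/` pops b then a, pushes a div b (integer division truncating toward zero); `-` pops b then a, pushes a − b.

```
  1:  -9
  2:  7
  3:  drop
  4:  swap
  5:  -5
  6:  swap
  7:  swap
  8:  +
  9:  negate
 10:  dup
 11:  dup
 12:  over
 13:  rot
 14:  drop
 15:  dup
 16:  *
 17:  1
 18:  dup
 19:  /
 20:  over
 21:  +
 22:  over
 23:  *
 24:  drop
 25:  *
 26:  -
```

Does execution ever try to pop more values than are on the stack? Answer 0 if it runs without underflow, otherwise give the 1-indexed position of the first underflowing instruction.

4

-9   -> -9
7    -> -9 7
drop -> -9
swap  — needs 2 operands, stack has 1 → underflow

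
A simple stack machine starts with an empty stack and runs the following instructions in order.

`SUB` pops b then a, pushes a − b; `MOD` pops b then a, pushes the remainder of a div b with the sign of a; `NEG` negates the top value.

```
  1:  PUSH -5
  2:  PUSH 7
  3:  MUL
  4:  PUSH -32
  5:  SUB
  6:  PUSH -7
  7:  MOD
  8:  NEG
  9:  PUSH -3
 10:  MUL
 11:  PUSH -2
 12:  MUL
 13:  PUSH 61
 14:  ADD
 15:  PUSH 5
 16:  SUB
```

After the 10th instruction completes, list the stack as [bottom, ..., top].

PUSH -5  -> [-5]
PUSH 7   -> [-5, 7]
MUL      -> [-35]
PUSH -32 -> [-35, -32]
SUB      -> [-3]
PUSH -7  -> [-3, -7]
MOD      -> [-3]
NEG      -> [3]
PUSH -3  -> [3, -3]
MUL      -> [-9]

[-9]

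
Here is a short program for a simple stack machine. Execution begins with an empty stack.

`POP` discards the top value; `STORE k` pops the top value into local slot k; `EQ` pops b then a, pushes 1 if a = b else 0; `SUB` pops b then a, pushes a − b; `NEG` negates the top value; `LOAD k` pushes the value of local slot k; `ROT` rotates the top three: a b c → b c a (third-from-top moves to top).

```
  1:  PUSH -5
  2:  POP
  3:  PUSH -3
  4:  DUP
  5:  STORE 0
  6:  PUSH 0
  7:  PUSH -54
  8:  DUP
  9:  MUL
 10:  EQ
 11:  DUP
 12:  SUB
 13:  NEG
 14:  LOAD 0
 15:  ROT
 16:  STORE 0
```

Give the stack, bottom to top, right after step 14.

[-3, 0, -3]

PUSH -5   [-5]
POP       []
PUSH -3   [-3]
DUP       [-3, -3]
STORE 0   [-3]
PUSH 0    [-3, 0]
PUSH -54  [-3, 0, -54]
DUP       [-3, 0, -54, -54]
MUL       [-3, 0, 2916]
EQ        [-3, 0]
DUP       [-3, 0, 0]
SUB       [-3, 0]
NEG       [-3, 0]
LOAD 0    [-3, 0, -3]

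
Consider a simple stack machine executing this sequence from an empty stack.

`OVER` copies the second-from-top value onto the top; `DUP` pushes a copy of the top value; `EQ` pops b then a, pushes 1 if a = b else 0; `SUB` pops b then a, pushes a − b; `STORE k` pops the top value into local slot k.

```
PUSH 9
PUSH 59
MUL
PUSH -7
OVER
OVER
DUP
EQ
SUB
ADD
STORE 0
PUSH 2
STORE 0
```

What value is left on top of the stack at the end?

531

PUSH 9   [9]
PUSH 59  [9, 59]
MUL      [531]
PUSH -7  [531, -7]
OVER     [531, -7, 531]
OVER     [531, -7, 531, -7]
DUP      [531, -7, 531, -7, -7]
EQ       [531, -7, 531, 1]
SUB      [531, -7, 530]
ADD      [531, 523]
STORE 0  [531]
PUSH 2   [531, 2]
STORE 0  [531]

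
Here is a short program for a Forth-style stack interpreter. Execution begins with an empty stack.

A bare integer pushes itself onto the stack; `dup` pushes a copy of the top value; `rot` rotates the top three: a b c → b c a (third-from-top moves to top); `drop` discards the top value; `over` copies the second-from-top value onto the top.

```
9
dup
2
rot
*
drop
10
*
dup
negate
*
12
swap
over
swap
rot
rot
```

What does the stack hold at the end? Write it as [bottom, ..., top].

9      -> 9
dup    -> 9 9
2      -> 9 9 2
rot    -> 9 2 9
*      -> 9 18
drop   -> 9
10     -> 9 10
*      -> 90
dup    -> 90 90
negate -> 90 -90
*      -> -8100
12     -> -8100 12
swap   -> 12 -8100
over   -> 12 -8100 12
swap   -> 12 12 -8100
rot    -> 12 -8100 12
rot    -> -8100 12 12

[-8100, 12, 12]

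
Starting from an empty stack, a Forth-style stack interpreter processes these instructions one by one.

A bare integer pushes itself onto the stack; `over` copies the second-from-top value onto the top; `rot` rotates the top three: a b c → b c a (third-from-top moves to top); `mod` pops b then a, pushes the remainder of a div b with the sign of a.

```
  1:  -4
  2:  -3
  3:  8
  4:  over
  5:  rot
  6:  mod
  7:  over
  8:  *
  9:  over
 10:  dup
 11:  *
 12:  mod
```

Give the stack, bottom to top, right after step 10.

-4    -4
-3    -4 -3
8     -4 -3 8
over  -4 -3 8 -3
rot   -4 8 -3 -3
mod   -4 8 0
over  -4 8 0 8
*     -4 8 0
over  -4 8 0 8
dup   -4 8 0 8 8

[-4, 8, 0, 8, 8]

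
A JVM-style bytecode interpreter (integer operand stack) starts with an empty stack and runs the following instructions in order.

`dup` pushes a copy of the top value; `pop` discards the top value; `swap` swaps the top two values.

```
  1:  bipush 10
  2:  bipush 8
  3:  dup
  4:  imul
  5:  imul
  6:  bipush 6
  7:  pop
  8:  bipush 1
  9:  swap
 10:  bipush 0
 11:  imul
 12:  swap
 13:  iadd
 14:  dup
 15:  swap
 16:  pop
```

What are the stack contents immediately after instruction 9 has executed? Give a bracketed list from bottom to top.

bipush 10  10
bipush 8   10 8
dup        10 8 8
imul       10 64
imul       640
bipush 6   640 6
pop        640
bipush 1   640 1
swap       1 640

[1, 640]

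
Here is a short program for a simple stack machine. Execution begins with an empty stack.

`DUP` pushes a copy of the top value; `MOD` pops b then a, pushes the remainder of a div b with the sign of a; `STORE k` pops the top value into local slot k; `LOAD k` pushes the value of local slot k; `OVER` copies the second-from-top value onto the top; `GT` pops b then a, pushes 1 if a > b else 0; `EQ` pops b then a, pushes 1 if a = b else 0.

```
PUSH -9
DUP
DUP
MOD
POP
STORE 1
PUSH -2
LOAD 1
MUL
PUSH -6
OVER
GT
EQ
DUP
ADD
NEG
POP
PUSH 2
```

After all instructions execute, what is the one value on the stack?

2

PUSH -9 → -9
DUP     → -9 -9
DUP     → -9 -9 -9
MOD     → -9 0
POP     → -9
STORE 1 → (empty)
PUSH -2 → -2
LOAD 1  → -2 -9
MUL     → 18
PUSH -6 → 18 -6
OVER    → 18 -6 18
GT      → 18 0
EQ      → 0
DUP     → 0 0
ADD     → 0
NEG     → 0
POP     → (empty)
PUSH 2  → 2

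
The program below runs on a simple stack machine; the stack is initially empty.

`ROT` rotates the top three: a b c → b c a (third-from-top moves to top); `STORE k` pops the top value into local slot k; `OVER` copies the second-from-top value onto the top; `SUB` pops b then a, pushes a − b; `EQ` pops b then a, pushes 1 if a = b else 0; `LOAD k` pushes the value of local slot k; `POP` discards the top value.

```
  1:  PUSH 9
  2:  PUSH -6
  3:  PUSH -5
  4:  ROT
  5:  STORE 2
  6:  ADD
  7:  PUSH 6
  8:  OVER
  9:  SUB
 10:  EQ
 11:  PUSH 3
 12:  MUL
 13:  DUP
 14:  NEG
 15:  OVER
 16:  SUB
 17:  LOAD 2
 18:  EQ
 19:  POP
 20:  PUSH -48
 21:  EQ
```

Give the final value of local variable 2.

9

PUSH 9   : 9
PUSH -6  : 9 -6
PUSH -5  : 9 -6 -5
ROT      : -6 -5 9
STORE 2  : -6 -5
ADD      : -11
PUSH 6   : -11 6
OVER     : -11 6 -11
SUB      : -11 17
EQ       : 0
PUSH 3   : 0 3
MUL      : 0
DUP      : 0 0
NEG      : 0 0
OVER     : 0 0 0
SUB      : 0 0
LOAD 2   : 0 0 9
EQ       : 0 0
POP      : 0
PUSH -48 : 0 -48
EQ       : 0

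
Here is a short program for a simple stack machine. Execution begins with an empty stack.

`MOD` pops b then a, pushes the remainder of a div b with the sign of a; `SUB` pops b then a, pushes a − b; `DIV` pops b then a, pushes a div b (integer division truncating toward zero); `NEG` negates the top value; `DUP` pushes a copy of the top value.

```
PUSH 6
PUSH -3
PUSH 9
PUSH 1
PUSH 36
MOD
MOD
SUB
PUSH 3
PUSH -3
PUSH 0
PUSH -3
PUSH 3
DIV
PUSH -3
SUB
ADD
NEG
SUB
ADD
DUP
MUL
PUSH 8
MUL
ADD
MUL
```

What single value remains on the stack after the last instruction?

174

PUSH 6  → [6]
PUSH -3 → [6, -3]
PUSH 9  → [6, -3, 9]
PUSH 1  → [6, -3, 9, 1]
PUSH 36 → [6, -3, 9, 1, 36]
MOD     → [6, -3, 9, 1]
MOD     → [6, -3, 0]
SUB     → [6, -3]
PUSH 3  → [6, -3, 3]
PUSH -3 → [6, -3, 3, -3]
PUSH 0  → [6, -3, 3, -3, 0]
PUSH -3 → [6, -3, 3, -3, 0, -3]
PUSH 3  → [6, -3, 3, -3, 0, -3, 3]
DIV     → [6, -3, 3, -3, 0, -1]
PUSH -3 → [6, -3, 3, -3, 0, -1, -3]
SUB     → [6, -3, 3, -3, 0, 2]
ADD     → [6, -3, 3, -3, 2]
NEG     → [6, -3, 3, -3, -2]
SUB     → [6, -3, 3, -1]
ADD     → [6, -3, 2]
DUP     → [6, -3, 2, 2]
MUL     → [6, -3, 4]
PUSH 8  → [6, -3, 4, 8]
MUL     → [6, -3, 32]
ADD     → [6, 29]
MUL     → [174]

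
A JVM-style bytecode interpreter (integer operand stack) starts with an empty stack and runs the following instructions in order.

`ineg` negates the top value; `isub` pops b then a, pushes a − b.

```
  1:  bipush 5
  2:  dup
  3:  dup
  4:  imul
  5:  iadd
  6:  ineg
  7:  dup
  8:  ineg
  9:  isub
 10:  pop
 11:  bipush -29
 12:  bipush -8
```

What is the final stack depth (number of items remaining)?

2

bipush 5    5
dup         5 5
dup         5 5 5
imul        5 25
iadd        30
ineg        -30
dup         -30 -30
ineg        -30 30
isub        -60
pop         (empty)
bipush -29  -29
bipush -8   -29 -8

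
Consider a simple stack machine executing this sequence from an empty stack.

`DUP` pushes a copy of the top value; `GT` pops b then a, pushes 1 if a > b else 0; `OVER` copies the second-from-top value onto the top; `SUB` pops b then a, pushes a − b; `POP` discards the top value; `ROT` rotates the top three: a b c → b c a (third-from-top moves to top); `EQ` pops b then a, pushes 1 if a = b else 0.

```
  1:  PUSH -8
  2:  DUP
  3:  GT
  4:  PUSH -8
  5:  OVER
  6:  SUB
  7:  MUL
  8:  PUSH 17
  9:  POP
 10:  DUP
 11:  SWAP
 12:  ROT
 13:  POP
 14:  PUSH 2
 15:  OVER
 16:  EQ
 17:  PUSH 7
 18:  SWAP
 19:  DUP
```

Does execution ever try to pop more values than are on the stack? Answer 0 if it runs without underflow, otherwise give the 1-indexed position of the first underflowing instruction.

PUSH -8 : -8
DUP     : -8 -8
GT      : 0
PUSH -8 : 0 -8
OVER    : 0 -8 0
SUB     : 0 -8
MUL     : 0
PUSH 17 : 0 17
POP     : 0
DUP     : 0 0
SWAP    : 0 0
ROT  — needs 3 operands, stack has 2 → underflow

12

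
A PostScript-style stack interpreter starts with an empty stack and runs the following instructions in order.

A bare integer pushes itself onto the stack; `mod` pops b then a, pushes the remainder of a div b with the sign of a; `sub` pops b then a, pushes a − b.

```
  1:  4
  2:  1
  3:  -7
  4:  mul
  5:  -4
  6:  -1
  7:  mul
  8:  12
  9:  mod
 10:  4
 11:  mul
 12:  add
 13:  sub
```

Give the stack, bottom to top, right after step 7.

[4, -7, 4]

4   → 4
1   → 4 1
-7  → 4 1 -7
mul → 4 -7
-4  → 4 -7 -4
-1  → 4 -7 -4 -1
mul → 4 -7 4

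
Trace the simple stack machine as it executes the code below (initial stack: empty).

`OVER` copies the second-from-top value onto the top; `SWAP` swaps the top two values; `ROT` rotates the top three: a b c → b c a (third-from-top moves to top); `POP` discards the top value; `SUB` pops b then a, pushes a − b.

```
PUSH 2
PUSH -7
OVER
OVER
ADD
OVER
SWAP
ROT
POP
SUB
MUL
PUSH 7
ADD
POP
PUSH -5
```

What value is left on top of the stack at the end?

-5

PUSH 2  → 2
PUSH -7 → 2 -7
OVER    → 2 -7 2
OVER    → 2 -7 2 -7
ADD     → 2 -7 -5
OVER    → 2 -7 -5 -7
SWAP    → 2 -7 -7 -5
ROT     → 2 -7 -5 -7
POP     → 2 -7 -5
SUB     → 2 -2
MUL     → -4
PUSH 7  → -4 7
ADD     → 3
POP     → (empty)
PUSH -5 → -5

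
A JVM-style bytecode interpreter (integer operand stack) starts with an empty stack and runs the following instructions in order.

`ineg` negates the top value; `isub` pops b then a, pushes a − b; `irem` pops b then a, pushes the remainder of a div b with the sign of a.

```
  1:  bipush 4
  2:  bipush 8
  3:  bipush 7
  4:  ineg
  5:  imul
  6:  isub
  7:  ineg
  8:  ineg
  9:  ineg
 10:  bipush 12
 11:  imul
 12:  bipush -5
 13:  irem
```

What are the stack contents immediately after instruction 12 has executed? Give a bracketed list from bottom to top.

bipush 4  -> [4]
bipush 8  -> [4, 8]
bipush 7  -> [4, 8, 7]
ineg      -> [4, 8, -7]
imul      -> [4, -56]
isub      -> [60]
ineg      -> [-60]
ineg      -> [60]
ineg      -> [-60]
bipush 12 -> [-60, 12]
imul      -> [-720]
bipush -5 -> [-720, -5]

[-720, -5]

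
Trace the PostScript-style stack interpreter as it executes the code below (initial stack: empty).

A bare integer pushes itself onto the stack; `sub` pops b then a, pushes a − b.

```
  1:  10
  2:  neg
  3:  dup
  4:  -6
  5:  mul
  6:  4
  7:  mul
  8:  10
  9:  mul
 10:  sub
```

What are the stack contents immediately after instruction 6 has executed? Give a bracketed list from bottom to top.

[-10, 60, 4]

10   10
neg  -10
dup  -10 -10
-6   -10 -10 -6
mul  -10 60
4    -10 60 4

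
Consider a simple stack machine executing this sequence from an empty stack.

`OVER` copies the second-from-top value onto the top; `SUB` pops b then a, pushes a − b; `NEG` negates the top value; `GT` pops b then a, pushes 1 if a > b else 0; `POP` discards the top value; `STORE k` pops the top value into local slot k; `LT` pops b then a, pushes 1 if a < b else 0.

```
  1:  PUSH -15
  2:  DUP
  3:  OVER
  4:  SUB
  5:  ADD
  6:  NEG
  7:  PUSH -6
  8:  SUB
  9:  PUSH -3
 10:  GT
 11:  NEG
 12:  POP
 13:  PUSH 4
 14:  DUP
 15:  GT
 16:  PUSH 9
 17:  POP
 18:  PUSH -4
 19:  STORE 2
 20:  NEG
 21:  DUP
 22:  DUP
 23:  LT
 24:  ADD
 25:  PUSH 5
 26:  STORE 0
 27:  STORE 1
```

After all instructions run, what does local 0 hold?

PUSH -15 → -15
DUP      → -15 -15
OVER     → -15 -15 -15
SUB      → -15 0
ADD      → -15
NEG      → 15
PUSH -6  → 15 -6
SUB      → 21
PUSH -3  → 21 -3
GT       → 1
NEG      → -1
POP      → (empty)
PUSH 4   → 4
DUP      → 4 4
GT       → 0
PUSH 9   → 0 9
POP      → 0
PUSH -4  → 0 -4
STORE 2  → 0
NEG      → 0
DUP      → 0 0
DUP      → 0 0 0
LT       → 0 0
ADD      → 0
PUSH 5   → 0 5
STORE 0  → 0
STORE 1  → (empty)

5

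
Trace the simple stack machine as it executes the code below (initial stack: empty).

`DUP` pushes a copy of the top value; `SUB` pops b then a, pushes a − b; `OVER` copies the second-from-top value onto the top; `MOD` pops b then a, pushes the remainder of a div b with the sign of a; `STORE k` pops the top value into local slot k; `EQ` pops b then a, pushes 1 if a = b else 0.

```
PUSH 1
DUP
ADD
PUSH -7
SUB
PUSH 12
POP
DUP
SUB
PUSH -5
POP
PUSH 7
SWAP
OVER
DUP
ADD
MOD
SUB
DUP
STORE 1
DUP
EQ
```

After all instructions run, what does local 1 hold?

PUSH 1  → [1]
DUP     → [1, 1]
ADD     → [2]
PUSH -7 → [2, -7]
SUB     → [9]
PUSH 12 → [9, 12]
POP     → [9]
DUP     → [9, 9]
SUB     → [0]
PUSH -5 → [0, -5]
POP     → [0]
PUSH 7  → [0, 7]
SWAP    → [7, 0]
OVER    → [7, 0, 7]
DUP     → [7, 0, 7, 7]
ADD     → [7, 0, 14]
MOD     → [7, 0]
SUB     → [7]
DUP     → [7, 7]
STORE 1 → [7]
DUP     → [7, 7]
EQ      → [1]

7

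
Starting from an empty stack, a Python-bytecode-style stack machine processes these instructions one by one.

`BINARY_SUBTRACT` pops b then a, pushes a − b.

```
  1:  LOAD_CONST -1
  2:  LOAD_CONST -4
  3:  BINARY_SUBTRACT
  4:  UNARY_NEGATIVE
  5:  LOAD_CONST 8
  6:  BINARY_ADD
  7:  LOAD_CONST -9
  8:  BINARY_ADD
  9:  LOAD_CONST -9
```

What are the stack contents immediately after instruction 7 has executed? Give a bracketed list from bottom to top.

LOAD_CONST -1   → -1
LOAD_CONST -4   → -1 -4
BINARY_SUBTRACT → 3
UNARY_NEGATIVE  → -3
LOAD_CONST 8    → -3 8
BINARY_ADD      → 5
LOAD_CONST -9   → 5 -9

[5, -9]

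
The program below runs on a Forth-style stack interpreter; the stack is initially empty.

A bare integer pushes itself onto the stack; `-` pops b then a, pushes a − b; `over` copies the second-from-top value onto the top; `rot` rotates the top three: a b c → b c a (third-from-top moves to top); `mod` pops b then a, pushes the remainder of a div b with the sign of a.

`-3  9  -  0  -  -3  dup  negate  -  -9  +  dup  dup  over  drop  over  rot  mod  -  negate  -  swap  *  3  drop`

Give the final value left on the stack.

360

-3     -> [-3]
9      -> [-3, 9]
-      -> [-12]
0      -> [-12, 0]
-      -> [-12]
-3     -> [-12, -3]
dup    -> [-12, -3, -3]
negate -> [-12, -3, 3]
-      -> [-12, -6]
-9     -> [-12, -6, -9]
+      -> [-12, -15]
dup    -> [-12, -15, -15]
dup    -> [-12, -15, -15, -15]
over   -> [-12, -15, -15, -15, -15]
drop   -> [-12, -15, -15, -15]
over   -> [-12, -15, -15, -15, -15]
rot    -> [-12, -15, -15, -15, -15]
mod    -> [-12, -15, -15, 0]
-      -> [-12, -15, -15]
negate -> [-12, -15, 15]
-      -> [-12, -30]
swap   -> [-30, -12]
*      -> [360]
3      -> [360, 3]
drop   -> [360]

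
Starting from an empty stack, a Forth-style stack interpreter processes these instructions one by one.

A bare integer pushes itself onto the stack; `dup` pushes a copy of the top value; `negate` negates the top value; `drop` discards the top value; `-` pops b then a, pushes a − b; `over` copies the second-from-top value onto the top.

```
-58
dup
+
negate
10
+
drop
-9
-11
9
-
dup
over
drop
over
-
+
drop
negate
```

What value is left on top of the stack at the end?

-58     -58
dup     -58 -58
+       -116
negate  116
10      116 10
+       126
drop    (empty)
-9      -9
-11     -9 -11
9       -9 -11 9
-       -9 -20
dup     -9 -20 -20
over    -9 -20 -20 -20
drop    -9 -20 -20
over    -9 -20 -20 -20
-       -9 -20 0
+       -9 -20
drop    -9
negate  9

9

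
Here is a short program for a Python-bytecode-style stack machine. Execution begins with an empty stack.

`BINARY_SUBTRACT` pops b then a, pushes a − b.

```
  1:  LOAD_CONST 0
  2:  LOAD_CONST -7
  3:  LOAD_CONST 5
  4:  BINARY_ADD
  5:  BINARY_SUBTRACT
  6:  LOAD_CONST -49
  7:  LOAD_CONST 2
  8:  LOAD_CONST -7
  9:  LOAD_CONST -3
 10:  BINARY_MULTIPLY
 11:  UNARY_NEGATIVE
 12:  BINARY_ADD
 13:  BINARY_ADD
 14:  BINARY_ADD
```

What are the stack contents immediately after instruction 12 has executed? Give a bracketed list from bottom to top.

[2, -49, -19]

LOAD_CONST 0     0
LOAD_CONST -7    0 -7
LOAD_CONST 5     0 -7 5
BINARY_ADD       0 -2
BINARY_SUBTRACT  2
LOAD_CONST -49   2 -49
LOAD_CONST 2     2 -49 2
LOAD_CONST -7    2 -49 2 -7
LOAD_CONST -3    2 -49 2 -7 -3
BINARY_MULTIPLY  2 -49 2 21
UNARY_NEGATIVE   2 -49 2 -21
BINARY_ADD       2 -49 -19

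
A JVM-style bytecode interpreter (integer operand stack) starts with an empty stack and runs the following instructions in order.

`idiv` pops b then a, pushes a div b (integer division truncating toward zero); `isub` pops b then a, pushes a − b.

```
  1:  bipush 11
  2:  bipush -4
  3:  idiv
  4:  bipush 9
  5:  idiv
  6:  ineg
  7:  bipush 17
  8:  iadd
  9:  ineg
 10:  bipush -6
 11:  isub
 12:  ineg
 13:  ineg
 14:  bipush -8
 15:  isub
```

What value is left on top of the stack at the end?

-3

bipush 11  [11]
bipush -4  [11, -4]
idiv       [-2]
bipush 9   [-2, 9]
idiv       [0]
ineg       [0]
bipush 17  [0, 17]
iadd       [17]
ineg       [-17]
bipush -6  [-17, -6]
isub       [-11]
ineg       [11]
ineg       [-11]
bipush -8  [-11, -8]
isub       [-3]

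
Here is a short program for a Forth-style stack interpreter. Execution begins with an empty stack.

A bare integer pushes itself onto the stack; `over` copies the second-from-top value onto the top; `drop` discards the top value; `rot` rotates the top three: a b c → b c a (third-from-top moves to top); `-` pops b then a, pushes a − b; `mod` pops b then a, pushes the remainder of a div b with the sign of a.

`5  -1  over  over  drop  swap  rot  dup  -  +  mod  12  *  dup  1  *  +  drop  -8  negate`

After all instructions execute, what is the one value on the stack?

8

5      : [5]
-1     : [5, -1]
over   : [5, -1, 5]
over   : [5, -1, 5, -1]
drop   : [5, -1, 5]
swap   : [5, 5, -1]
rot    : [5, -1, 5]
dup    : [5, -1, 5, 5]
-      : [5, -1, 0]
+      : [5, -1]
mod    : [0]
12     : [0, 12]
*      : [0]
dup    : [0, 0]
1      : [0, 0, 1]
*      : [0, 0]
+      : [0]
drop   : []
-8     : [-8]
negate : [8]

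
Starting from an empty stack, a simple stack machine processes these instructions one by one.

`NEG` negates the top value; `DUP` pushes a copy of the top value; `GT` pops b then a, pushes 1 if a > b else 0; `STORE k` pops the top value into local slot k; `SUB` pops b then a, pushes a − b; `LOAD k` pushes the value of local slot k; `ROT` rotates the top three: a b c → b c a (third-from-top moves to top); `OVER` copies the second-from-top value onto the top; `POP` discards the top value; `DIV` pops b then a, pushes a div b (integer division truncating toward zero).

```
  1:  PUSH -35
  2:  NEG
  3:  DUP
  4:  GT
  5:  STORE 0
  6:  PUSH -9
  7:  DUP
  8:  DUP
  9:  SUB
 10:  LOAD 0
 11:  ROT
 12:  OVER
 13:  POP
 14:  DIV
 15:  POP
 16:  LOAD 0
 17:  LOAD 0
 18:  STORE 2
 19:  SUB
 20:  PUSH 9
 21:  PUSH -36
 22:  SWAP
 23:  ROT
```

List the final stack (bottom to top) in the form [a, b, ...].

[-36, 9, 0]

PUSH -35 -> -35
NEG      -> 35
DUP      -> 35 35
GT       -> 0
STORE 0  -> (empty)
PUSH -9  -> -9
DUP      -> -9 -9
DUP      -> -9 -9 -9
SUB      -> -9 0
LOAD 0   -> -9 0 0
ROT      -> 0 0 -9
OVER     -> 0 0 -9 0
POP      -> 0 0 -9
DIV      -> 0 0
POP      -> 0
LOAD 0   -> 0 0
LOAD 0   -> 0 0 0
STORE 2  -> 0 0
SUB      -> 0
PUSH 9   -> 0 9
PUSH -36 -> 0 9 -36
SWAP     -> 0 -36 9
ROT      -> -36 9 0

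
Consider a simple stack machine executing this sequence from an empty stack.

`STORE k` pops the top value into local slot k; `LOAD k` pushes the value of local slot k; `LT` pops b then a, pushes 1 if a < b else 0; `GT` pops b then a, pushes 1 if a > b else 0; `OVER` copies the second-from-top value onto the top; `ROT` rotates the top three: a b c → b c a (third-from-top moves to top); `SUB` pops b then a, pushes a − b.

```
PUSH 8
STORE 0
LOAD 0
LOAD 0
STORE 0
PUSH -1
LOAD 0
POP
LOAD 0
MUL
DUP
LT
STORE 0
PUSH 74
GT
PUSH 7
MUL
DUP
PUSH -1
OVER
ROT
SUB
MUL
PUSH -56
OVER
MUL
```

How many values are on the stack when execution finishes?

PUSH 8   : 8
STORE 0  : (empty)
LOAD 0   : 8
LOAD 0   : 8 8
STORE 0  : 8
PUSH -1  : 8 -1
LOAD 0   : 8 -1 8
POP      : 8 -1
LOAD 0   : 8 -1 8
MUL      : 8 -8
DUP      : 8 -8 -8
LT       : 8 0
STORE 0  : 8
PUSH 74  : 8 74
GT       : 0
PUSH 7   : 0 7
MUL      : 0
DUP      : 0 0
PUSH -1  : 0 0 -1
OVER     : 0 0 -1 0
ROT      : 0 -1 0 0
SUB      : 0 -1 0
MUL      : 0 0
PUSH -56 : 0 0 -56
OVER     : 0 0 -56 0
MUL      : 0 0 0

3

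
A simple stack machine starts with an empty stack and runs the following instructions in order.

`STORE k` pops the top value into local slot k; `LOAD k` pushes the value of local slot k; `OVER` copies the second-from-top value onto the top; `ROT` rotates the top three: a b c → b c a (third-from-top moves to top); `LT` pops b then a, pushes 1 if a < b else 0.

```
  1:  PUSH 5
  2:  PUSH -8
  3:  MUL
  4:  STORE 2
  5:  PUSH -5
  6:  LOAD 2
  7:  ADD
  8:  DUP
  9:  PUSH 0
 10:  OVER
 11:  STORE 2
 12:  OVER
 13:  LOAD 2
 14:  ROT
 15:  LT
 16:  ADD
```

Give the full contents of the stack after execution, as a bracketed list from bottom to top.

[-45, -45, -44]

PUSH 5  : 5
PUSH -8 : 5 -8
MUL     : -40
STORE 2 : (empty)
PUSH -5 : -5
LOAD 2  : -5 -40
ADD     : -45
DUP     : -45 -45
PUSH 0  : -45 -45 0
OVER    : -45 -45 0 -45
STORE 2 : -45 -45 0
OVER    : -45 -45 0 -45
LOAD 2  : -45 -45 0 -45 -45
ROT     : -45 -45 -45 -45 0
LT      : -45 -45 -45 1
ADD     : -45 -45 -44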